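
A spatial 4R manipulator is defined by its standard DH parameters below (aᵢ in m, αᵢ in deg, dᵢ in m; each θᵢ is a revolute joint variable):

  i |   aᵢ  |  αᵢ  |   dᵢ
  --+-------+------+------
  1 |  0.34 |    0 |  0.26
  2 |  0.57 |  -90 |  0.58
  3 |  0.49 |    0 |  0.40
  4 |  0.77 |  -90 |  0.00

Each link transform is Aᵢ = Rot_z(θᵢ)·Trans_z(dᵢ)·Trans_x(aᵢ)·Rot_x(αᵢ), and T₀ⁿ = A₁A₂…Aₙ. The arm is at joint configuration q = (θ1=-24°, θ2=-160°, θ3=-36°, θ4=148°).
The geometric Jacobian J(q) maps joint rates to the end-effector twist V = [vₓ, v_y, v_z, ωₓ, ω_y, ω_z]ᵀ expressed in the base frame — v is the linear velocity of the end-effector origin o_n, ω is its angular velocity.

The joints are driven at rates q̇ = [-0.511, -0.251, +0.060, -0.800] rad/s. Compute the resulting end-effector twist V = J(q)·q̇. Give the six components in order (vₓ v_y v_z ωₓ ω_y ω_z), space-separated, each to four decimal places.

o_n = [-0.3936, -0.4900, 0.4141]
J₁: ẑ×o_n = [0.4900, -0.3936, 0.0000], ω = ẑ
J2: z=[0.0000, 0.0000, 1.0000] o=[0.3106, -0.1383, 0.2600] → [0.3517, -0.7042, 0.0000, 0.0000, 0.0000, 1.0000]
J3: z=[-0.0698, -0.9976, 0.0000] o=[-0.2580, -0.0985, 0.8400] → [0.4249, -0.0297, -0.1080, -0.0698, -0.9976, 0.0000]
J4: z=[-0.0698, -0.9976, 0.0000] o=[-0.6814, -0.4699, 1.1280] → [0.7122, -0.0498, 0.2884, -0.0698, -0.9976, 0.0000]
V = J·q̇ = [-0.8829, 0.4160, -0.2372, 0.0516, 0.7382, -0.7620]

-0.8829 0.4160 -0.2372 0.0516 0.7382 -0.7620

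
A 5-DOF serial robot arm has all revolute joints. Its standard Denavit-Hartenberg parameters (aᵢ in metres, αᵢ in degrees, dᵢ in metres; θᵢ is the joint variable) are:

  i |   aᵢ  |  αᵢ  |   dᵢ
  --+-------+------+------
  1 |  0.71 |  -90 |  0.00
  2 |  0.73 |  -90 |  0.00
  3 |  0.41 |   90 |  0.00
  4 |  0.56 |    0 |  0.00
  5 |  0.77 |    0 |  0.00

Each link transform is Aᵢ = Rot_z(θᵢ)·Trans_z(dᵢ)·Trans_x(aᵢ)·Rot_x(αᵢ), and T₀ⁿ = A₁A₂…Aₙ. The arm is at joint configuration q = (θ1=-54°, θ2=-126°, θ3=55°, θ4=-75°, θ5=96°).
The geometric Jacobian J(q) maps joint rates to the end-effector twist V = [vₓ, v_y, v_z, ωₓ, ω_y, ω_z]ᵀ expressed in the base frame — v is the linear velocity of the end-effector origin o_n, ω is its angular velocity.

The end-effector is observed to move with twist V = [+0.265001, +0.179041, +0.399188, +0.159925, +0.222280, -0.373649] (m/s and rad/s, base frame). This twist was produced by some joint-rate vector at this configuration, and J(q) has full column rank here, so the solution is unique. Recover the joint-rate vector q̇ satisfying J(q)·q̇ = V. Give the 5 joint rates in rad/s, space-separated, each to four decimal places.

-0.1260 0.3650 -0.2150 -0.3570 0.1740

o_n = [-1.0575, -0.3197, 1.0259]
J₁: ẑ×o_n = [0.3197, -1.0575, 0.0000], ω = ẑ
J2: z=[0.8090, 0.5878, 0.0000] o=[0.4173, -0.5744, 0.0000] → [0.6030, -0.8300, 1.0729, 0.8090, 0.5878, 0.0000]
J3: z=[0.4755, -0.6545, 0.5878] o=[0.1651, -0.2273, 0.5906] → [-0.2306, -0.9256, -0.8442, 0.4755, -0.6545, 0.5878]
J4: z=[0.1810, 0.7267, 0.6627] o=[-0.1878, -0.3128, 0.7808] → [0.1826, -0.6207, 0.6307, 0.1810, 0.7267, 0.6627]
J5: z=[0.1810, 0.7267, 0.6627] o=[-0.5698, 0.0109, 0.5301] → [0.5794, -0.4129, 0.2945, 0.1810, 0.7267, 0.6627]
q̇ = J⁺·V = [-0.1260, 0.3650, -0.2150, -0.3570, 0.1740]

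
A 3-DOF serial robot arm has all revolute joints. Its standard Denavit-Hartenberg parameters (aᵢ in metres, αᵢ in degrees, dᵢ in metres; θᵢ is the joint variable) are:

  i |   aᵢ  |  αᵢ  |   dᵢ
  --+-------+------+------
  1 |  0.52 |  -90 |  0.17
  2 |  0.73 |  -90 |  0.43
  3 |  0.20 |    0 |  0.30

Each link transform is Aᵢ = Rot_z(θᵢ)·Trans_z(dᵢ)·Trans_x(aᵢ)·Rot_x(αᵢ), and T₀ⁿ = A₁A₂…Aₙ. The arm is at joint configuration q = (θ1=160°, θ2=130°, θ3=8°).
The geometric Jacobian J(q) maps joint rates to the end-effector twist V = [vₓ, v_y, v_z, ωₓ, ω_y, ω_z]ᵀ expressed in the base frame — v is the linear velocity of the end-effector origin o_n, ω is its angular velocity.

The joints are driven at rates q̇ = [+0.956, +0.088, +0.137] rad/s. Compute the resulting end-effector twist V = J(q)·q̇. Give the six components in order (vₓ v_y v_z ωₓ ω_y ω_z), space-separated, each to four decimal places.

0.5113 0.1545 0.0756 0.0685 -0.1186 1.0441

o_n = [0.1503, -0.4827, -0.3481]
J₁: ẑ×o_n = [0.4827, 0.1503, -0.0000], ω = ẑ
J2: z=[-0.3420, -0.9397, 0.0000] o=[-0.4886, 0.1779, 0.1700] → [0.4868, -0.1772, 0.8264, -0.3420, -0.9397, 0.0000]
J3: z=[0.7198, -0.2620, 0.6428] o=[-0.1948, -0.3867, -0.3892] → [0.0509, 0.1922, 0.0213, 0.7198, -0.2620, 0.6428]
V = J·q̇ = [0.5113, 0.1545, 0.0756, 0.0685, -0.1186, 1.0441]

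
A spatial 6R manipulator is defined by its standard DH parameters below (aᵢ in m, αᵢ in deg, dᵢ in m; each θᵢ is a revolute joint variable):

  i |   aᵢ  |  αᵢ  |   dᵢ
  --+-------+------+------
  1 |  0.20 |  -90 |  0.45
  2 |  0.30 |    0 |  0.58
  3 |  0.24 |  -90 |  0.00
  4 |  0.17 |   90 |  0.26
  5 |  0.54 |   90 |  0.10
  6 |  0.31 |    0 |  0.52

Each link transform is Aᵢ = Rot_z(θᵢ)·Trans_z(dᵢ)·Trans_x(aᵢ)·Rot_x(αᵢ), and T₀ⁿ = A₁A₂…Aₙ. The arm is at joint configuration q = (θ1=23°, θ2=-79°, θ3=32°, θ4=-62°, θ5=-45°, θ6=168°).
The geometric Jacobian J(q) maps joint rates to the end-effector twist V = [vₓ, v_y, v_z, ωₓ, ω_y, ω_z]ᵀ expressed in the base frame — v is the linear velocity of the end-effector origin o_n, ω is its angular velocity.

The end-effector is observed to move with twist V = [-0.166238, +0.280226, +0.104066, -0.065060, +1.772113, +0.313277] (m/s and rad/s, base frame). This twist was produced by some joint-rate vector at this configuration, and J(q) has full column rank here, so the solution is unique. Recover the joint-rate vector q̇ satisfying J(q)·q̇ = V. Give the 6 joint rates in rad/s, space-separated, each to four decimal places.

o_n = [-0.1442, 0.6237, 0.9911]
J₁: ẑ×o_n = [-0.6237, -0.1442, 0.0000], ω = ẑ
J2: z=[-0.3907, 0.9205, 0.0000] o=[0.1841, 0.0781, 0.4500] → [0.4980, 0.2114, 0.0890, -0.3907, 0.9205, 0.0000]
J3: z=[-0.3907, 0.9205, 0.0000] o=[0.0102, 0.6344, 0.7445] → [0.2270, 0.0963, 0.1463, -0.3907, 0.9205, 0.0000]
J4: z=[0.6732, 0.2858, -0.6820] o=[0.1608, 0.6984, 0.9200] → [-0.0306, 0.1602, 0.0369, 0.6732, 0.2858, -0.6820]
J5: z=[-0.7377, 0.1969, -0.6457] o=[0.3273, 0.9321, 0.8011] → [-0.1617, 0.4446, 0.3203, -0.7377, 0.1969, -0.6457]
J6: z=[-0.4405, -0.8652, 0.2395] o=[-0.0227, 1.2008, 1.1280] → [0.2567, -0.0894, 0.1491, -0.4405, -0.8652, 0.2395]
q̇ = J⁺·V = [0.8110, 0.8850, 0.3510, 0.3990, 0.1380, -0.5700]

0.8110 0.8850 0.3510 0.3990 0.1380 -0.5700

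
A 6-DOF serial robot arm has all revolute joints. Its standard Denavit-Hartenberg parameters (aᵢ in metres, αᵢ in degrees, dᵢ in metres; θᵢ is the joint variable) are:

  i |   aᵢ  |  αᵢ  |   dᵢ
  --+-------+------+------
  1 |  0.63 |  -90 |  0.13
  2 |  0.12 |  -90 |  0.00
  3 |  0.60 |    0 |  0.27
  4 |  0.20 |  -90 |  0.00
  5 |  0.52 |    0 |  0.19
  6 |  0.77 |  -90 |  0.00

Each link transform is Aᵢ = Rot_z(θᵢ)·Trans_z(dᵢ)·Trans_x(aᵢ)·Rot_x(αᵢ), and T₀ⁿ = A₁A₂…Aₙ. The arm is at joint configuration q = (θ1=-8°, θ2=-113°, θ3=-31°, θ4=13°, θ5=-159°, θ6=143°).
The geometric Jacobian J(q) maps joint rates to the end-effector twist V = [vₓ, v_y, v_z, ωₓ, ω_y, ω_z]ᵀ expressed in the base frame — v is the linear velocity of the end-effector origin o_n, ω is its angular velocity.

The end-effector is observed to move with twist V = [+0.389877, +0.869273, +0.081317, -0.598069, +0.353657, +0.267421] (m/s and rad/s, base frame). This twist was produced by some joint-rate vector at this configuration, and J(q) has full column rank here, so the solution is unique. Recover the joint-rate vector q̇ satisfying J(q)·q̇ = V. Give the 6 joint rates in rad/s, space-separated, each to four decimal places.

0.5810 0.1500 -0.1670 -0.5460 0.3290 -0.4520

o_n = [0.8353, 0.1541, 1.4272]
J₁: ẑ×o_n = [-0.1541, 0.8353, 0.0000], ω = ẑ
J2: z=[0.1392, 0.9903, 0.0000] o=[0.6239, -0.0877, 0.1300] → [1.2846, -0.1805, -0.1757, 0.1392, 0.9903, 0.0000]
J3: z=[0.9115, -0.1281, 0.3907] o=[0.5774, -0.0812, 0.2405] → [-0.2440, -0.9811, 0.2475, 0.9115, -0.1281, 0.3907]
J4: z=[0.9115, -0.1281, 0.3907] o=[0.6676, 0.2182, 0.8194] → [-0.0528, -0.4886, -0.0370, 0.9115, -0.1281, 0.3907]
J5: z=[-0.2519, -0.9250, 0.2845] o=[0.6026, 0.2898, 0.9945] → [-0.3617, 0.1752, 0.2494, -0.2519, -0.9250, 0.2845]
J6: z=[-0.2519, -0.9250, 0.2845] o=[0.8823, -0.0835, 0.6963] → [-0.7437, 0.1707, -0.1034, -0.2519, -0.9250, 0.2845]
q̇ = J⁺·V = [0.5810, 0.1500, -0.1670, -0.5460, 0.3290, -0.4520]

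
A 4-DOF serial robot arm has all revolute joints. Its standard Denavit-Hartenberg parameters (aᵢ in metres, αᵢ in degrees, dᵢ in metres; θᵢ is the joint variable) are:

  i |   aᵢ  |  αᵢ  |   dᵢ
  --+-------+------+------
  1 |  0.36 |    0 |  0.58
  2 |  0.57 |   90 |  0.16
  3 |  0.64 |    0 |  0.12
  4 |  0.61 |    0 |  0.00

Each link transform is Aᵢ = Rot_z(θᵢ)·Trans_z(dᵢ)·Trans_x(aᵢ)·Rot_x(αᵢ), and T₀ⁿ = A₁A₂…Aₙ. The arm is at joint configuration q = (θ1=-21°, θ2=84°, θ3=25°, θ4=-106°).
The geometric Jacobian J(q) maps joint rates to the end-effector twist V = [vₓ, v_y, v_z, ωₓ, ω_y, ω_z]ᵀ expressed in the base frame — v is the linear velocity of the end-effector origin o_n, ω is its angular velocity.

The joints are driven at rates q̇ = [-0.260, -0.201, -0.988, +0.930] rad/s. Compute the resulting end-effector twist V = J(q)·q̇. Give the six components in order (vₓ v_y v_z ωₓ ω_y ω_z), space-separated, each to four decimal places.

0.5584 -0.1904 -0.5786 -0.0517 0.0263 -0.4610

o_n = [1.0084, 0.9262, 0.4080]
J₁: ẑ×o_n = [-0.9262, 1.0084, 0.0000], ω = ẑ
J2: z=[0.0000, 0.0000, 1.0000] o=[0.3361, -0.1290, 0.5800] → [-1.0552, 0.6723, 0.0000, 0.0000, 0.0000, 1.0000]
J3: z=[0.8910, -0.4540, 0.0000] o=[0.5949, 0.3789, 0.7400] → [0.1507, 0.2958, 0.6755, 0.8910, -0.4540, 0.0000]
J4: z=[0.8910, -0.4540, 0.0000] o=[0.9651, 0.8412, 1.0105] → [0.2735, 0.5368, 0.0954, 0.8910, -0.4540, 0.0000]
V = J·q̇ = [0.5584, -0.1904, -0.5786, -0.0517, 0.0263, -0.4610]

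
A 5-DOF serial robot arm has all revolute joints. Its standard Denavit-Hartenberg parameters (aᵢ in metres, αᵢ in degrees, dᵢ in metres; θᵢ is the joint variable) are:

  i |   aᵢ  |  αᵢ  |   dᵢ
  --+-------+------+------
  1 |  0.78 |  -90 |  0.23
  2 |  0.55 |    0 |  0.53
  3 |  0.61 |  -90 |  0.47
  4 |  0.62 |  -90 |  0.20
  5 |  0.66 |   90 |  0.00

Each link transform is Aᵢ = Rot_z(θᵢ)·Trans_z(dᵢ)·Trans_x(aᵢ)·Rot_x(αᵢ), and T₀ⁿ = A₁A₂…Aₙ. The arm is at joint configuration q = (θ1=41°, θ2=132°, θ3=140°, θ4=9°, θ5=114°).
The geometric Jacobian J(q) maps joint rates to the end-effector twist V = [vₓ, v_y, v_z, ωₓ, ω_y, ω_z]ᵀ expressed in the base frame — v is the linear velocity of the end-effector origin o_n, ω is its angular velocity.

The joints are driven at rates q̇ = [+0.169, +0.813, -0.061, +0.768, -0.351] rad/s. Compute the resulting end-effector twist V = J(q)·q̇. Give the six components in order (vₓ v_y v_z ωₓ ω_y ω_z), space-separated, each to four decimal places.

o_n = [-0.5878, 0.7412, 0.7920]
J₁: ẑ×o_n = [-0.7412, -0.5878, 0.0000], ω = ẑ
J2: z=[-0.6561, 0.7547, 0.0000] o=[0.5887, 0.5117, 0.2300] → [0.4241, 0.3687, 0.7373, -0.6561, 0.7547, 0.0000]
J3: z=[-0.6561, 0.7547, 0.0000] o=[-0.0368, 0.6703, -0.1787] → [0.7326, 0.6368, 0.3693, -0.6561, 0.7547, 0.0000]
J4: z=[0.7542, 0.6557, -0.0349] o=[-0.3291, 1.0390, 0.4309] → [0.2264, -0.2633, -0.0550, 0.7542, 0.6557, -0.0349]
J5: z=[0.6439, -0.7490, -0.1563] o=[-0.0985, 1.1109, 1.0359] → [0.1249, 0.2336, -0.6045, 0.6439, -0.7490, -0.1563]
V = J·q̇ = [0.3049, -0.1226, 0.7469, -0.1401, 1.3340, 0.1971]

0.3049 -0.1226 0.7469 -0.1401 1.3340 0.1971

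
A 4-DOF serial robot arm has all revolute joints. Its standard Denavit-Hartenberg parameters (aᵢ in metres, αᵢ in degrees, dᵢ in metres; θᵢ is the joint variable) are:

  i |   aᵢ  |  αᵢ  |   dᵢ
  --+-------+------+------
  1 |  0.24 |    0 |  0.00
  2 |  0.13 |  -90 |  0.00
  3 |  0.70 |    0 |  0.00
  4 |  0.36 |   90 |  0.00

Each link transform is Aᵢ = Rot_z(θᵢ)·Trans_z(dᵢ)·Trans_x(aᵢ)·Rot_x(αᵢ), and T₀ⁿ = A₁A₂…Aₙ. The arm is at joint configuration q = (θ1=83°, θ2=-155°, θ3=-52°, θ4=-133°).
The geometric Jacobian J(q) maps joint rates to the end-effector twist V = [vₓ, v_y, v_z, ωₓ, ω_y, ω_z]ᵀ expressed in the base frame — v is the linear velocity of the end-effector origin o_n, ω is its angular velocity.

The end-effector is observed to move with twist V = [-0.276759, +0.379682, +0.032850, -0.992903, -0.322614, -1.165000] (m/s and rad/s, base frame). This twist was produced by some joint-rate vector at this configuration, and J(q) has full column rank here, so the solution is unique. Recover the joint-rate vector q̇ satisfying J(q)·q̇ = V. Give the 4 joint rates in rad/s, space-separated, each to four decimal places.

-0.4130 -0.7520 -0.9450 -0.0990

o_n = [0.0918, 0.0458, 0.5202]
J₁: ẑ×o_n = [-0.0458, 0.0918, 0.0000], ω = ẑ
J2: z=[0.0000, 0.0000, 1.0000] o=[0.0292, 0.2382, 0.0000] → [0.1924, 0.0625, -0.0000, 0.0000, 0.0000, 1.0000]
J3: z=[0.9511, 0.3090, 0.0000] o=[0.0694, 0.1146, 0.0000] → [0.1608, -0.4948, -0.0723, 0.9511, 0.3090, 0.0000]
J4: z=[0.9511, 0.3090, 0.0000] o=[0.2026, -0.2953, 0.5516] → [-0.0097, 0.0298, 0.3586, 0.9511, 0.3090, 0.0000]
q̇ = J⁺·V = [-0.4130, -0.7520, -0.9450, -0.0990]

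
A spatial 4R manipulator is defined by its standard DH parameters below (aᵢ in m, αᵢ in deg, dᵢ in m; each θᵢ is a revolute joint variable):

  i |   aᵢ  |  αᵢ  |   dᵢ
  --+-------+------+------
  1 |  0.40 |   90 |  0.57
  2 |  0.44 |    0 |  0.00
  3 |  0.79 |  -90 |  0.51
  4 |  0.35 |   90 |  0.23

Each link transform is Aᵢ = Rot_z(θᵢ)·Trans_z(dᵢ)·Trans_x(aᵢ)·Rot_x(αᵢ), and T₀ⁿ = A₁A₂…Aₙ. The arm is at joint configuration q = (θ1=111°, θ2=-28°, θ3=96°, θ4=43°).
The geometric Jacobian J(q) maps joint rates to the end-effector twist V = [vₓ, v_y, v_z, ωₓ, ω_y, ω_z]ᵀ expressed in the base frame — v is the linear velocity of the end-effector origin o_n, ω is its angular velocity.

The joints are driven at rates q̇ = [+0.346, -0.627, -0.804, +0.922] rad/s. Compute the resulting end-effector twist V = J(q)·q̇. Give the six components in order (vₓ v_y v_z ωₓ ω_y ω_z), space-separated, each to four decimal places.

-1.0319 1.0960 -0.7032 -1.0296 -1.3109 0.6914

o_n = [-0.0933, 1.0001, 1.4194]
J₁: ẑ×o_n = [-1.0001, -0.0933, 0.0000], ω = ẑ
J2: z=[0.9336, 0.3584, 0.0000] o=[-0.1433, 0.3734, 0.5700] → [0.3044, -0.7930, 0.5671, 0.9336, 0.3584, 0.0000]
J3: z=[0.9336, 0.3584, 0.0000] o=[-0.2826, 0.7361, 0.3634] → [0.3784, -0.9858, 0.1786, 0.9336, 0.3584, 0.0000]
J4: z=[0.3323, -0.8656, 0.3746] o=[0.0875, 1.1952, 1.0959] → [-0.2069, -0.1752, -0.2213, 0.3323, -0.8656, 0.3746]
V = J·q̇ = [-1.0319, 1.0960, -0.7032, -1.0296, -1.3109, 0.6914]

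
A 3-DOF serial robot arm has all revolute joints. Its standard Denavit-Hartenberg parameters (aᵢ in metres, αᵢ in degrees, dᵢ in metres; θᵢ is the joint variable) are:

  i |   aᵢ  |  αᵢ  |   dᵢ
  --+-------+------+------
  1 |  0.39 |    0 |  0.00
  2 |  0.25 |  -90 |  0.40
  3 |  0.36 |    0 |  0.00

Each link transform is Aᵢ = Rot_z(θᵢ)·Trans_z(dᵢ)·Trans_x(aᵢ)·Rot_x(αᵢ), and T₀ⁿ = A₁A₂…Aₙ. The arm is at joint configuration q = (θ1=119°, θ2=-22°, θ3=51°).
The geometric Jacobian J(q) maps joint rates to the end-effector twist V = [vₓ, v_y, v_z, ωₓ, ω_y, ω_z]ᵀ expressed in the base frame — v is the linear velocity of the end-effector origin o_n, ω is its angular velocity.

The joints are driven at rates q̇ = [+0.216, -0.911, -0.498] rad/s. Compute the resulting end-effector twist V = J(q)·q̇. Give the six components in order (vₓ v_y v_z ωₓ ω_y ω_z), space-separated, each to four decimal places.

0.2381 0.1378 0.1128 0.4943 0.0607 -0.6950

o_n = [-0.2472, 0.8141, 0.1202]
J₁: ẑ×o_n = [-0.8141, -0.2472, 0.0000], ω = ẑ
J2: z=[0.0000, 0.0000, 1.0000] o=[-0.1891, 0.3411, 0.0000] → [-0.4730, -0.0581, 0.0000, 0.0000, 0.0000, 1.0000]
J3: z=[-0.9925, -0.1219, 0.0000] o=[-0.2195, 0.5892, 0.4000] → [0.0341, -0.2777, -0.2266, -0.9925, -0.1219, 0.0000]
V = J·q̇ = [0.2381, 0.1378, 0.1128, 0.4943, 0.0607, -0.6950]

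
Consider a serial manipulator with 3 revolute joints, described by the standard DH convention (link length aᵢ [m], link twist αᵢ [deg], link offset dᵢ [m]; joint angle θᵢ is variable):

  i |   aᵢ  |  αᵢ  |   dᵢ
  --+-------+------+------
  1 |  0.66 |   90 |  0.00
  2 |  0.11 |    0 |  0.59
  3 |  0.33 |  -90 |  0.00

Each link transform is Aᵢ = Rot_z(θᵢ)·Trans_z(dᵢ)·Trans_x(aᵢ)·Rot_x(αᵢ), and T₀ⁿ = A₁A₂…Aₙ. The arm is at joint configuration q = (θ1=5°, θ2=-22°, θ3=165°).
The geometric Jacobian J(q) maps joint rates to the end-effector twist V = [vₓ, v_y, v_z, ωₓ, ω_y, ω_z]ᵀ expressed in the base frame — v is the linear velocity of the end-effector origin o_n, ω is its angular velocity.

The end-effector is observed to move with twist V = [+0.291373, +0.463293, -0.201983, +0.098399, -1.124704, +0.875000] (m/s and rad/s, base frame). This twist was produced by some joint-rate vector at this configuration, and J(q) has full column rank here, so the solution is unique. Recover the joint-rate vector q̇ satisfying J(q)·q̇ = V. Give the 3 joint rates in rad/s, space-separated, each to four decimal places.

0.8750 0.9370 0.1920

o_n = [0.5480, -0.5443, 0.1574]
J₁: ẑ×o_n = [0.5443, 0.5480, -0.0000], ω = ẑ
J2: z=[0.0872, -0.9962, 0.0000] o=[0.6575, 0.0575, 0.0000] → [-0.1568, -0.0137, -0.1616, 0.0872, -0.9962, 0.0000]
J3: z=[0.0872, -0.9962, 0.0000] o=[0.8105, -0.5213, -0.0412] → [-0.1978, -0.0173, -0.2635, 0.0872, -0.9962, 0.0000]
q̇ = J⁺·V = [0.8750, 0.9370, 0.1920]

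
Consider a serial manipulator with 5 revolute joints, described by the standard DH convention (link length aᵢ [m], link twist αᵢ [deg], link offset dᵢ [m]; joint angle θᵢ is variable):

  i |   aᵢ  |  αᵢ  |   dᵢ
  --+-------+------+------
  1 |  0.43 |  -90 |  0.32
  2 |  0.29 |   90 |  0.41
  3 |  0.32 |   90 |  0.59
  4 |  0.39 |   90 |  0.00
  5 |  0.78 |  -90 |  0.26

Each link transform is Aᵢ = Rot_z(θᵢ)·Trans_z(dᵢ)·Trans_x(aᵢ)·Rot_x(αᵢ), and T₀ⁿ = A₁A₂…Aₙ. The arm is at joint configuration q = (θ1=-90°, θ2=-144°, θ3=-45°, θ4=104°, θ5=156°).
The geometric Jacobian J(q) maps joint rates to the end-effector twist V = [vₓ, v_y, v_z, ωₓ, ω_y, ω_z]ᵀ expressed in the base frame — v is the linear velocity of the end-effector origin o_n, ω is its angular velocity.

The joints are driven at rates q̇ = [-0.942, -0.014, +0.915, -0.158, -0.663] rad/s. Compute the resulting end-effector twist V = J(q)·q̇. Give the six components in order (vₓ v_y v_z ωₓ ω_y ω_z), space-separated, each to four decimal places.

0.1290 0.5325 0.0024 0.5526 0.1659 -1.7542

o_n = [-0.2742, 0.1949, 0.3539]
J₁: ẑ×o_n = [-0.1949, -0.2742, 0.0000], ω = ẑ
J2: z=[1.0000, 0.0000, 0.0000] o=[0.0000, -0.4300, 0.3200] → [-0.0000, -0.0339, 0.6249, 1.0000, 0.0000, 0.0000]
J3: z=[0.0000, 0.5878, -0.8090] o=[0.4100, -0.1954, 0.4905] → [0.2355, 0.5535, 0.4021, 0.0000, 0.5878, -0.8090]
J4: z=[-0.7071, -0.5721, -0.4156] o=[0.1837, 0.3345, 0.1461] → [-0.1768, 0.3372, -0.1633, -0.7071, -0.5721, -0.4156]
J5: z=[-0.6861, 0.6973, 0.2076] o=[0.2504, 0.5029, -0.1992] → [0.4496, 0.2706, 0.5771, -0.6861, 0.6973, 0.2076]
V = J·q̇ = [0.1290, 0.5325, 0.0024, 0.5526, 0.1659, -1.7542]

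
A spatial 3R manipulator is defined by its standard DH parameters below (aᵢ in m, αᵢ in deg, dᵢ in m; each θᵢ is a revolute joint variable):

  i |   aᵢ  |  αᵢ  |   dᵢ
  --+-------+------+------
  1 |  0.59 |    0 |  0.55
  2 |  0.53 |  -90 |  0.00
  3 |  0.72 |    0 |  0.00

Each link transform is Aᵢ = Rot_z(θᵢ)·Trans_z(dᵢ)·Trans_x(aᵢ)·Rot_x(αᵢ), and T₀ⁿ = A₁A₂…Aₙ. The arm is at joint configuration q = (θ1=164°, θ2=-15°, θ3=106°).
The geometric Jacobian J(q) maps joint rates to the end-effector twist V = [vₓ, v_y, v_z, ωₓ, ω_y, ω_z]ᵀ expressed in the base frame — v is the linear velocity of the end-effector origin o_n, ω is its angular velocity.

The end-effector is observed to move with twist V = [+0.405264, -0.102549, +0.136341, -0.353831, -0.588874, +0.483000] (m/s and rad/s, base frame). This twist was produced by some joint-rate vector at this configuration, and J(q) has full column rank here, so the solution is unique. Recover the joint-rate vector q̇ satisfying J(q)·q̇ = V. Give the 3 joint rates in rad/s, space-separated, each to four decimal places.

-0.4930 0.9760 0.6870

o_n = [-0.8513, 0.3334, -0.1421]
J₁: ẑ×o_n = [-0.3334, -0.8513, 0.0000], ω = ẑ
J2: z=[0.0000, 0.0000, 1.0000] o=[-0.5671, 0.1626, 0.5500] → [-0.1708, -0.2842, 0.0000, 0.0000, 0.0000, 1.0000]
J3: z=[-0.5150, -0.8572, 0.0000] o=[-1.0214, 0.4356, 0.5500] → [0.5933, -0.3565, 0.1985, -0.5150, -0.8572, 0.0000]
q̇ = J⁺·V = [-0.4930, 0.9760, 0.6870]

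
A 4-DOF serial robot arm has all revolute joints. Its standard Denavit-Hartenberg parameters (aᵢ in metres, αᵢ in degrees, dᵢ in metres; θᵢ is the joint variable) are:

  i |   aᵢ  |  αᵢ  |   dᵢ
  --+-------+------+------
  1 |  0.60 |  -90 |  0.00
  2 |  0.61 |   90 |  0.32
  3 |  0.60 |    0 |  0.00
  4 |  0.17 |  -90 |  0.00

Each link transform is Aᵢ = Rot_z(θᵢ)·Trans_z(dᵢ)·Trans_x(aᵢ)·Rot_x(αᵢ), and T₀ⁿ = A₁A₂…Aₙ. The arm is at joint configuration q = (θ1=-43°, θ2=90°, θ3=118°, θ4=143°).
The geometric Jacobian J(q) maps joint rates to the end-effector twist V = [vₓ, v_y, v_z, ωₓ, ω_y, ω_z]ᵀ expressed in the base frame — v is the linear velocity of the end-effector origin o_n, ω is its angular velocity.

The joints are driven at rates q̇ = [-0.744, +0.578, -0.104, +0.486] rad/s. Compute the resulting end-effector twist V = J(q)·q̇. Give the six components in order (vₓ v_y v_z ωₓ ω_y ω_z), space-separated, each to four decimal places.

o_n = [0.9038, 0.0895, -0.3017]
J₁: ẑ×o_n = [-0.0895, 0.9038, 0.0000], ω = ẑ
J2: z=[0.6820, 0.7314, 0.0000] o=[0.4388, -0.4092, 0.0000] → [-0.2207, 0.2058, 0.0000, 0.6820, 0.7314, 0.0000]
J3: z=[0.7314, -0.6820, 0.0000] o=[0.6571, -0.1752, -0.6100] → [-0.2102, -0.2255, 0.3619, 0.7314, -0.6820, 0.0000]
J4: z=[0.7314, -0.6820, 0.0000] o=[1.0184, 0.2123, -0.3283] → [-0.0181, -0.0194, -0.1679, 0.7314, -0.6820, 0.0000]
V = J·q̇ = [-0.0479, -0.5395, -0.1192, 0.6736, 0.1622, -0.7440]

-0.0479 -0.5395 -0.1192 0.6736 0.1622 -0.7440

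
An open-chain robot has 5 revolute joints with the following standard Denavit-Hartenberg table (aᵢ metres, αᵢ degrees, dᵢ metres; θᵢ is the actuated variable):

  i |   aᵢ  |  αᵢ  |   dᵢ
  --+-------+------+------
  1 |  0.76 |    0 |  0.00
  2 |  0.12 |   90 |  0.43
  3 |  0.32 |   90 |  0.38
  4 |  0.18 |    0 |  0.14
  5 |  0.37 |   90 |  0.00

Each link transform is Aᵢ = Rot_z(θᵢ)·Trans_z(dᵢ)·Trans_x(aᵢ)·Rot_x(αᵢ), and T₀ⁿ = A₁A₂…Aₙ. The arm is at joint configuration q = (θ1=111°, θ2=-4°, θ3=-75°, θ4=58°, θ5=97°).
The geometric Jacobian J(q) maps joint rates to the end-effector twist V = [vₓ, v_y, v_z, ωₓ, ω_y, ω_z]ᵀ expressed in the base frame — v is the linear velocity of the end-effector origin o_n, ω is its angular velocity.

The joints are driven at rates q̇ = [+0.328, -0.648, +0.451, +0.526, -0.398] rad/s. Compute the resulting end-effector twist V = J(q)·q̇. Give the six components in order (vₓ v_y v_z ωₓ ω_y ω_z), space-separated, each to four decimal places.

o_n = [0.3849, 0.9162, 0.3164]
J₁: ẑ×o_n = [-0.9162, 0.3849, 0.0000], ω = ẑ
J2: z=[0.0000, 0.0000, 1.0000] o=[-0.2724, 0.7095, 0.0000] → [-0.2067, 0.6573, 0.0000, 0.0000, 0.0000, 1.0000]
J3: z=[0.9563, 0.2924, 0.0000] o=[-0.3074, 0.8243, 0.4300] → [-0.0332, 0.1086, -0.1145, 0.9563, 0.2924, 0.0000]
J4: z=[0.2824, -0.9237, -0.2588] o=[0.0317, 1.0146, 0.1209] → [-0.2061, -0.1466, 0.2985, 0.2824, -0.9237, -0.2588]
J5: z=[0.2824, -0.9237, -0.2588] o=[0.2100, 0.9535, -0.0075] → [-0.3088, -0.1367, 0.1510, 0.2824, -0.9237, -0.2588]
V = J·q̇ = [-0.1670, -0.2734, 0.0452, 0.4674, 0.0136, -0.3531]

-0.1670 -0.2734 0.0452 0.4674 0.0136 -0.3531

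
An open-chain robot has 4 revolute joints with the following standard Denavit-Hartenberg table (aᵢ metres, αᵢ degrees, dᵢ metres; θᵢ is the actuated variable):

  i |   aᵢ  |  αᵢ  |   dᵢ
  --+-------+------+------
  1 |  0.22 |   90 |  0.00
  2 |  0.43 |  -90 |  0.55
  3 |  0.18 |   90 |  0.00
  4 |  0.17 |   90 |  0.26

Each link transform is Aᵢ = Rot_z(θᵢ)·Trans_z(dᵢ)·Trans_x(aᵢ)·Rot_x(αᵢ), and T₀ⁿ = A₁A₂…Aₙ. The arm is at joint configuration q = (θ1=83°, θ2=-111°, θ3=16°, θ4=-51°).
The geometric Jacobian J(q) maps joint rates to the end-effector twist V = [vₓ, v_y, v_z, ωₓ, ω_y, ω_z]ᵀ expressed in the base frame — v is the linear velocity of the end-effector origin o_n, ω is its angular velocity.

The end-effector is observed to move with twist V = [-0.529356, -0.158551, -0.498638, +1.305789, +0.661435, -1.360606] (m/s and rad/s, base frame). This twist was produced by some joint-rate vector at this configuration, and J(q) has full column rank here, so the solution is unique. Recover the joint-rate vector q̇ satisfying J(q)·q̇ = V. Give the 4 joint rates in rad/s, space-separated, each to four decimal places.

-0.8680 0.6310 0.9380 0.6080

o_n = [0.6933, -0.2685, -0.6785]
J₁: ẑ×o_n = [0.2685, 0.6933, -0.0000], ω = ẑ
J2: z=[0.9925, -0.1219, 0.0000] o=[0.0268, 0.2184, 0.0000] → [0.0827, 0.6735, -0.4020, 0.9925, -0.1219, 0.0000]
J3: z=[0.1138, 0.9266, -0.3584] o=[0.5539, -0.0016, -0.4014] → [-0.3524, -0.0184, -0.1595, 0.1138, 0.9266, -0.3584]
J4: z=[0.9421, -0.2152, -0.2573] o=[0.4971, -0.0571, -0.5630] → [-0.0295, 0.0584, -0.1569, 0.9421, -0.2152, -0.2573]
q̇ = J⁺·V = [-0.8680, 0.6310, 0.9380, 0.6080]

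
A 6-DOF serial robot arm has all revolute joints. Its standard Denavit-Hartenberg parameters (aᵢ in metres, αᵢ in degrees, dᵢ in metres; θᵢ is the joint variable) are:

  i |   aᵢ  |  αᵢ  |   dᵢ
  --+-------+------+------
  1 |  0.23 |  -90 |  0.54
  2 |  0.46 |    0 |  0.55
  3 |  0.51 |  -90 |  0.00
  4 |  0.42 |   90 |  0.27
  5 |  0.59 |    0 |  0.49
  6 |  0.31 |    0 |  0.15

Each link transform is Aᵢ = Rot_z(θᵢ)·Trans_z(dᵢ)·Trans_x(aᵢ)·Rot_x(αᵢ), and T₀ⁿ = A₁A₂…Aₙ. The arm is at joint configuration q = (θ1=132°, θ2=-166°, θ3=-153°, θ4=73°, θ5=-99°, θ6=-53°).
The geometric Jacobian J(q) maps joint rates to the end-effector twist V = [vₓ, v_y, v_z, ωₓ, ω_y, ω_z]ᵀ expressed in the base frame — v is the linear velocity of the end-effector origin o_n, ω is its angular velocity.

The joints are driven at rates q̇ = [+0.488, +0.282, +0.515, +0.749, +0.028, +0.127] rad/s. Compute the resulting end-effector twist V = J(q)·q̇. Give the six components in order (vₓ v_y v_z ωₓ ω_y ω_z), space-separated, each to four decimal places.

o_n = [-1.1404, 0.2421, 0.2507]
J₁: ẑ×o_n = [-0.2421, -1.1404, 0.0000], ω = ẑ
J2: z=[-0.7431, -0.6691, 0.0000] o=[-0.1539, 0.1709, 0.5400] → [0.1936, -0.2150, -0.7130, -0.7431, -0.6691, 0.0000]
J3: z=[-0.7431, -0.6691, 0.0000] o=[-0.2640, -0.5288, 0.6513] → [0.2681, -0.2977, -1.1594, -0.7431, -0.6691, 0.0000]
J4: z=[0.4390, -0.4875, -0.7547] o=[-0.5215, -0.2428, 0.3167] → [0.3981, 0.4961, -0.0889, 0.4390, -0.4875, -0.7547]
J5: z=[-0.7002, 0.3407, -0.6274] o=[-0.1665, -0.0368, 0.0324] → [0.2494, 0.7639, 0.1365, -0.7002, 0.3407, -0.6274]
J6: z=[-0.7002, 0.3407, -0.6274] o=[-0.8174, 0.3401, 0.1824] → [-0.0382, 0.2504, 0.1787, -0.7002, 0.3407, -0.6274]
V = J·q̇ = [0.3748, -0.3457, -0.8382, -0.3720, -0.8457, -0.1745]

0.3748 -0.3457 -0.8382 -0.3720 -0.8457 -0.1745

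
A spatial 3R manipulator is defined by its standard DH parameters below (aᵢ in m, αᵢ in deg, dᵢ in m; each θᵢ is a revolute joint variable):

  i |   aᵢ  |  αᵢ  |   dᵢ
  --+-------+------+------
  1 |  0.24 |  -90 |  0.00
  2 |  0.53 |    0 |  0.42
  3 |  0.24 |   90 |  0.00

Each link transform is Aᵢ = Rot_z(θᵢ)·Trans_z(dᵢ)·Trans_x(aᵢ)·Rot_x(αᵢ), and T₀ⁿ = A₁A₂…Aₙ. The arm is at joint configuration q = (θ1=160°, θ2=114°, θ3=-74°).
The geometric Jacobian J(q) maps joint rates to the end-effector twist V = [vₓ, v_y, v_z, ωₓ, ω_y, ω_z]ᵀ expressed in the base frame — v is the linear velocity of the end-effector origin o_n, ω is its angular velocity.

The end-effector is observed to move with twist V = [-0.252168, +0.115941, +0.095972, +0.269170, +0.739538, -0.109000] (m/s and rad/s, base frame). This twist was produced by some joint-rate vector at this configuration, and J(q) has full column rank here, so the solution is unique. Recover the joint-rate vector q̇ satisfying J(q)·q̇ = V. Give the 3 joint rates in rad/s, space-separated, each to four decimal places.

-0.1090 -0.2260 -0.5610

o_n = [-0.3394, -0.3234, -0.6384]
J₁: ẑ×o_n = [0.3234, -0.3394, 0.0000], ω = ẑ
J2: z=[-0.3420, -0.9397, 0.0000] o=[-0.2255, 0.0821, 0.0000] → [0.5999, -0.2184, 0.0317, -0.3420, -0.9397, 0.0000]
J3: z=[-0.3420, -0.9397, 0.0000] o=[-0.1666, -0.3863, -0.4842] → [0.1450, -0.0528, -0.1839, -0.3420, -0.9397, 0.0000]
q̇ = J⁺·V = [-0.1090, -0.2260, -0.5610]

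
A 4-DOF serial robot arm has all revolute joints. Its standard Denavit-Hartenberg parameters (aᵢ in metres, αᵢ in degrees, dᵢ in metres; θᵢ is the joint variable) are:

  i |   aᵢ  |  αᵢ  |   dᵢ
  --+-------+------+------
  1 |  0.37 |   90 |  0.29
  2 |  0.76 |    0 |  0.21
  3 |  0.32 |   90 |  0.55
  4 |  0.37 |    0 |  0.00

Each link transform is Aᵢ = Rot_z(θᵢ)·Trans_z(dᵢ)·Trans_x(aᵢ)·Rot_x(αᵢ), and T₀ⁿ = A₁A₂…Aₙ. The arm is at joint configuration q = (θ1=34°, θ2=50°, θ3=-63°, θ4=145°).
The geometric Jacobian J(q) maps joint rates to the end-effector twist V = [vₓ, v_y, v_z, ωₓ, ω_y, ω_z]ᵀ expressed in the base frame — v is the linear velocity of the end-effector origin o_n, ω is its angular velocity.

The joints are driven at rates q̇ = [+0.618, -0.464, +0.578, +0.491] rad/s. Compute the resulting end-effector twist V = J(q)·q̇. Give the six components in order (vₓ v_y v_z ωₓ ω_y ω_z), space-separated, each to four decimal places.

o_n = [1.2691, -0.3167, 0.8684]
J₁: ẑ×o_n = [0.3167, 1.2691, -0.0000], ω = ẑ
J2: z=[0.5592, -0.8290, 0.0000] o=[0.3067, 0.2069, 0.2900] → [-0.4795, -0.3234, 0.5050, 0.5592, -0.8290, 0.0000]
J3: z=[0.5592, -0.8290, 0.0000] o=[0.8292, 0.3060, 0.8722] → [0.0032, 0.0021, 0.0165, 0.5592, -0.8290, 0.0000]
J4: z=[-0.1865, -0.1258, -0.9744] o=[1.3952, 0.0244, 0.8002] → [-0.3409, 0.1356, 0.0477, -0.1865, -0.1258, -0.9744]
V = J·q̇ = [0.2527, 1.0022, -0.2014, -0.0278, -0.1563, 0.1396]

0.2527 1.0022 -0.2014 -0.0278 -0.1563 0.1396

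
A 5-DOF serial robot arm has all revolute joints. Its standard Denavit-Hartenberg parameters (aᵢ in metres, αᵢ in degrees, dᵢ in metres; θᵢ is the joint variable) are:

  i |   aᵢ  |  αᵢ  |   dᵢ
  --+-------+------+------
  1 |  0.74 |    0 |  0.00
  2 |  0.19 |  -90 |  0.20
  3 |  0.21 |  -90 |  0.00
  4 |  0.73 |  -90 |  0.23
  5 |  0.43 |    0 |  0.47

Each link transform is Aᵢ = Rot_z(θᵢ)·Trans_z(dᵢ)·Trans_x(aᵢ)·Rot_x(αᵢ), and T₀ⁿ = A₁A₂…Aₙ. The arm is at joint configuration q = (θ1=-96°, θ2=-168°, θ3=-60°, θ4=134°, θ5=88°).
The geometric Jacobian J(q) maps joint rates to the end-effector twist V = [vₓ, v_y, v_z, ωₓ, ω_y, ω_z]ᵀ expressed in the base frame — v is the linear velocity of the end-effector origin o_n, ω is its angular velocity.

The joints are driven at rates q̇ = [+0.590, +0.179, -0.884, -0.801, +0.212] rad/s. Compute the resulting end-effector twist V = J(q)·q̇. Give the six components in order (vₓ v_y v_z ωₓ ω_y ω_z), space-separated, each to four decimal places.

o_n = [0.1629, -1.0182, -0.2592]
J₁: ẑ×o_n = [1.0182, 0.1629, -0.0000], ω = ẑ
J2: z=[0.0000, 0.0000, 1.0000] o=[-0.0774, -0.7359, 0.0000] → [0.2822, 0.2402, -0.0000, 0.0000, 0.0000, 1.0000]
J3: z=[-0.9945, -0.1045, 0.0000] o=[-0.0972, -0.5470, 0.2000] → [0.0480, -0.4567, 0.4958, -0.9945, -0.1045, 0.0000]
J4: z=[-0.0905, 0.8613, -0.5000] o=[-0.1082, -0.4426, 0.3819] → [-0.8400, -0.1936, -0.1814, -0.0905, 0.8613, -0.5000]
J5: z=[-0.6533, -0.4303, -0.6230] o=[0.4197, -0.4417, -0.1723] → [-0.3217, 0.1032, 0.2660, -0.6533, -0.4303, -0.6230]
V = J·q̇ = [1.2134, 0.7198, -0.2366, 0.8132, -0.6887, 1.0374]

1.2134 0.7198 -0.2366 0.8132 -0.6887 1.0374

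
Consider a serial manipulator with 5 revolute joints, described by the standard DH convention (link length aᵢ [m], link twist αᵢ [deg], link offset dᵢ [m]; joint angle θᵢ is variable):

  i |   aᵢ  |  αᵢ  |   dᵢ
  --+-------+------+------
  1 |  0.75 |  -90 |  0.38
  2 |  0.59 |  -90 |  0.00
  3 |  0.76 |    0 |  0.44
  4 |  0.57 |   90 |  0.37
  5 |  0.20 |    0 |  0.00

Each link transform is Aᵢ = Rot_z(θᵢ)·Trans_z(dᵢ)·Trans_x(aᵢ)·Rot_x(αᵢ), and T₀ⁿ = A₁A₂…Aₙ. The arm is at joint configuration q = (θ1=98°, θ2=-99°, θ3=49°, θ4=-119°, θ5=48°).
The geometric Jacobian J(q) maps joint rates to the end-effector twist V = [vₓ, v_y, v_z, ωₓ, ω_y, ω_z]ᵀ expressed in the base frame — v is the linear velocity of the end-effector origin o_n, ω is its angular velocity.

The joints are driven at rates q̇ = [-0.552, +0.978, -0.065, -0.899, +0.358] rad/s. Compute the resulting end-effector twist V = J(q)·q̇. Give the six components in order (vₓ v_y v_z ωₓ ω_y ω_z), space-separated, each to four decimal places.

o_n = [-0.2942, 1.4622, 1.8429]
J₁: ẑ×o_n = [-1.4622, -0.2942, 0.0000], ω = ẑ
J2: z=[-0.9903, -0.1392, 0.0000] o=[-0.1044, 0.7427, 0.3800] → [-0.2036, 1.4487, -0.7389, -0.9903, -0.1392, 0.0000]
J3: z=[-0.1375, 0.9781, 0.1564] o=[-0.0915, 0.6513, 0.9627] → [0.7340, 0.0893, 0.0867, -0.1375, 0.9781, 0.1564]
J4: z=[-0.1375, 0.9781, 0.1564] o=[0.4268, 1.0842, 1.5240] → [0.2528, -0.0690, 0.6532, -0.1375, 0.9781, 0.1564]
J5: z=[-0.3592, 0.0980, -0.9281] o=[-0.1502, 1.3414, 1.7745] → [0.1188, 0.1582, -0.0293, -0.3592, 0.0980, -0.9281]
V = J·q̇ = [0.3756, 1.6920, -1.3260, -0.9645, -1.0439, -1.0351]

0.3756 1.6920 -1.3260 -0.9645 -1.0439 -1.0351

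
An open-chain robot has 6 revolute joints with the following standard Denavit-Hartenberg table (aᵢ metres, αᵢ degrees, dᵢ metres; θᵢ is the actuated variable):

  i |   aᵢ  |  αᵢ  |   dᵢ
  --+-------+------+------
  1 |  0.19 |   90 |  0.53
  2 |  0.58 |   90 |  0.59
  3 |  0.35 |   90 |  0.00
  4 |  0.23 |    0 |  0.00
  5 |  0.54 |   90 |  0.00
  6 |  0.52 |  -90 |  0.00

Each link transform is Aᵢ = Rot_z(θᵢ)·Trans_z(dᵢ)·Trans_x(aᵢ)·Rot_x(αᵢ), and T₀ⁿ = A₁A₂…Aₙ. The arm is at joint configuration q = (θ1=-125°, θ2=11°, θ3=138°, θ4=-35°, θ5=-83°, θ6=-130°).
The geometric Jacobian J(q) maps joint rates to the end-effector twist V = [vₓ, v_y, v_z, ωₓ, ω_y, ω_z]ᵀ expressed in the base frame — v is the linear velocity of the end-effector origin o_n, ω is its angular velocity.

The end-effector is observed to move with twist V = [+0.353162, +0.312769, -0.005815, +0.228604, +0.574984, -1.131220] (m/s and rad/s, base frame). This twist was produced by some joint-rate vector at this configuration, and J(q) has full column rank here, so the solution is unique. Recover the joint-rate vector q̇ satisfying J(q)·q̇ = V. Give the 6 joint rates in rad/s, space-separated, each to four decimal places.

o_n = [-0.5493, 0.2435, 0.8350]
J₁: ẑ×o_n = [-0.2435, -0.5493, 0.0000], ω = ẑ
J2: z=[-0.8192, 0.5736, 0.0000] o=[-0.1090, -0.1556, 0.5300] → [0.1749, 0.2498, -0.0744, -0.8192, 0.5736, 0.0000]
J3: z=[-0.1094, -0.1563, -0.9816] o=[-0.9188, -0.2836, 0.6407] → [0.4871, -0.3415, 0.0001, -0.1094, -0.1563, -0.9816]
J4: z=[-0.9855, -0.1118, 0.1277] o=[-0.9642, 0.0599, 0.5910] → [-0.0507, 0.2934, -0.1346, -0.9855, -0.1118, 0.1277]
J5: z=[-0.9855, -0.1118, 0.1277] o=[-0.9742, 0.2654, 0.6938] → [-0.0130, 0.1934, 0.0691, -0.9855, -0.1118, 0.1277]
J6: z=[0.0631, -0.9399, -0.3356] o=[-0.8892, 0.0911, 1.1978] → [0.3921, -0.0912, 0.3291, 0.0631, -0.9399, -0.3356]
q̇ = J⁺·V = [-0.8720, 0.4620, 0.2790, -0.8460, 0.1800, -0.2970]

-0.8720 0.4620 0.2790 -0.8460 0.1800 -0.2970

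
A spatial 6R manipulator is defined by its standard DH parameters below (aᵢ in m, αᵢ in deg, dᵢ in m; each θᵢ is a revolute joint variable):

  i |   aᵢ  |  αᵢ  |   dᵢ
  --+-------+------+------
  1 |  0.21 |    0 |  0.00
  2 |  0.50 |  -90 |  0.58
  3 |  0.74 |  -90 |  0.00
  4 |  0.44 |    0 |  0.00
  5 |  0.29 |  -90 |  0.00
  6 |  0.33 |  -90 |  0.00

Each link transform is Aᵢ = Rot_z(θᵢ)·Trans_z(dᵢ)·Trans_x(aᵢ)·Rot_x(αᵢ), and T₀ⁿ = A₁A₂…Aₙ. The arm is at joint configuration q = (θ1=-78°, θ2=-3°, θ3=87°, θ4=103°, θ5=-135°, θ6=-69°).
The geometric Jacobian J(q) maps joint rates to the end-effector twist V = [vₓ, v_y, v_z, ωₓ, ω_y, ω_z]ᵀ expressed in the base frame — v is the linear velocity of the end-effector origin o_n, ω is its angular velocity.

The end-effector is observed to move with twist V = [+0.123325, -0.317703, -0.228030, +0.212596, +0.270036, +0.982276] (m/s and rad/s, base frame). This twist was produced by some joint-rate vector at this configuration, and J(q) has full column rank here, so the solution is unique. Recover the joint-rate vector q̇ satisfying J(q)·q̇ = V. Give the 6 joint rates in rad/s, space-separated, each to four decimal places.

o_n = [-0.1279, -0.4796, -0.4220]
J₁: ẑ×o_n = [0.4796, -0.1279, 0.0000], ω = ẑ
J2: z=[0.0000, 0.0000, 1.0000] o=[0.0437, -0.2054, 0.0000] → [0.2742, -0.1716, 0.0000, 0.0000, 0.0000, 1.0000]
J3: z=[0.9877, 0.1564, 0.0000] o=[0.1219, -0.6993, 0.5800] → [-0.1568, 0.9897, 0.2560, 0.9877, 0.1564, 0.0000]
J4: z=[-0.1562, 0.9863, -0.0523] o=[0.1279, -0.7375, -0.1590] → [-0.2459, -0.0277, 0.2121, -0.1562, 0.9863, -0.0523]
J5: z=[-0.1562, 0.9863, -0.0523] o=[-0.2963, -0.7995, -0.0601] → [-0.3402, -0.0653, -0.2160, -0.1562, 0.9863, -0.0523]
J6: z=[-0.8333, -0.1601, -0.5292] o=[-0.1425, -0.7881, -0.3057] → [0.1819, -0.1046, -0.2547, -0.8333, -0.1601, -0.5292]
q̇ = J⁺·V = [0.6840, -0.0100, -0.2600, -0.6270, 0.8440, -0.6040]

0.6840 -0.0100 -0.2600 -0.6270 0.8440 -0.6040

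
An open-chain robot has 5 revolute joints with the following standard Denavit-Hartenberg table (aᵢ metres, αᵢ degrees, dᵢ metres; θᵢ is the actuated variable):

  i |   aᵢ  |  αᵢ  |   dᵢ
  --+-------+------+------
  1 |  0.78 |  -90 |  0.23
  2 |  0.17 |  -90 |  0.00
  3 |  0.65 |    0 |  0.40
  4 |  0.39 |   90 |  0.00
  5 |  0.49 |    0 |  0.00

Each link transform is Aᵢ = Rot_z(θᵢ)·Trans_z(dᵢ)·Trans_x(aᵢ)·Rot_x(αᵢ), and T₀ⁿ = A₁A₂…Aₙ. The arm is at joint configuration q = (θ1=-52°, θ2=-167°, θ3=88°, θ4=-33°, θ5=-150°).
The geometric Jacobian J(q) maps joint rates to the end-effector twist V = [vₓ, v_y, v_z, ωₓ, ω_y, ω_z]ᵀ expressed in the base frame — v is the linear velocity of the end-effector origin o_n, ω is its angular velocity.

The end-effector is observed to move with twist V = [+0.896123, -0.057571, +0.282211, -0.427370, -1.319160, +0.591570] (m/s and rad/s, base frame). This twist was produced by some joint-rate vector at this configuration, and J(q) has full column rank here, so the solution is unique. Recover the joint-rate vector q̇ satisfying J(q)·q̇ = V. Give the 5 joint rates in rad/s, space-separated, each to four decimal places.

o_n = [-0.0918, -0.8919, 0.4199]
J₁: ẑ×o_n = [0.8919, -0.0918, 0.0000], ω = ẑ
J2: z=[0.7880, 0.6157, 0.0000] o=[0.4802, -0.6146, 0.2300] → [0.1169, -0.1497, 0.1337, 0.7880, 0.6157, 0.0000]
J3: z=[0.1385, -0.1773, 0.9744] o=[0.3782, -0.4841, 0.2682] → [0.3705, -0.4790, -0.1398, 0.1385, -0.1773, 0.9744]
J4: z=[0.1385, -0.1773, 0.9744] o=[-0.0919, -0.9375, 0.6631] → [-0.0014, 0.0337, 0.0063, 0.1385, -0.1773, 0.9744]
J5: z=[-0.0394, 0.9821, 0.1843] o=[-0.4778, -0.9625, 0.7134] → [-0.3012, 0.0596, -0.3819, -0.0394, 0.9821, 0.1843]
q̇ = J⁺·V = [0.7390, -0.5960, 0.0440, -0.0130, -0.9640]

0.7390 -0.5960 0.0440 -0.0130 -0.9640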